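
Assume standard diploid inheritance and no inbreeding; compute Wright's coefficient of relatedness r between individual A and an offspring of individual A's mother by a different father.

Each parent–offspring link contributes a factor of 1/2, and independent paths through distinct common ancestors add.
Half-sibs share one parent — one path of length 2: r = (1/2)^2 = 1/4.

0.25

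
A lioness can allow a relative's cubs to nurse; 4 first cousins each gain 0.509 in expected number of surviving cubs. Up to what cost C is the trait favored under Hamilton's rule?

r to a first cousin = 1/8 (first cousins share one grandparent pair — two paths of length 4: r = 2·(1/2)^4 = 1/8).
Hamilton's rule: n·r·B > C, so the trait is favored while C < n·r·B = 4·0.125·0.509 = 0.2545.

0.2545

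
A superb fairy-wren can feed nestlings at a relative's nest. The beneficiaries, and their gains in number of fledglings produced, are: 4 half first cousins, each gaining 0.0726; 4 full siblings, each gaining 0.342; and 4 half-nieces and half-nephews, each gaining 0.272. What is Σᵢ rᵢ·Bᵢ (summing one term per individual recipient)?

r to a half first cousin = 0.0625 (half first cousins share one grandparent — one path of length 4: r = (1/2)^4 = 1/16).
r to a full sibling = 0.5 (full sibs share both parents — two paths of length 2: r = 2·(1/2)^2 = 1/2).
r to a half-niece or half-nephew = 1/8 (half-aunt/uncle↔niece/nephew: one path of length 3: r = (1/2)^3 = 1/8).
Summing one r·B term per recipient: 4·0.0625·0.0726 + 4·0.5·0.342 + 4·0.125·0.272 = 0.83815.

0.83815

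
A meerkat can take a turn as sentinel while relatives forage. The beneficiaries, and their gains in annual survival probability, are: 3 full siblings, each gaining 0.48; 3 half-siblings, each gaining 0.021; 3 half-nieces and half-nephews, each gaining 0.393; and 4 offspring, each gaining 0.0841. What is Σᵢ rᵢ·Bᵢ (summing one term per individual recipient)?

1.051325

r to a full sibling = 1/2 (full sibs share both parents — two paths of length 2: r = 2·(1/2)^2 = 1/2).
r to a half-sibling = 1/4 (half-sibs share one parent — one path of length 2: r = (1/2)^2 = 1/4).
r to a half-niece or half-nephew = 0.125 (half-aunt/uncle↔niece/nephew: one path of length 3: r = (1/2)^3 = 1/8).
r to an offspring = 0.5 (one parent–offspring link: r = (1/2)^1 = 1/2).
Summing one r·B term per recipient: 3·0.5·0.48 + 3·0.25·0.021 + 3·0.125·0.393 + 4·0.5·0.0841 = 1.051325.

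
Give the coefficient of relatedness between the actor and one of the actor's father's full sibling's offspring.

0.125

Each parent–offspring link contributes a factor of 1/2, and independent paths through distinct common ancestors add.
First cousins share one grandparent pair — two paths of length 4: r = 2·(1/2)^4 = 1/8.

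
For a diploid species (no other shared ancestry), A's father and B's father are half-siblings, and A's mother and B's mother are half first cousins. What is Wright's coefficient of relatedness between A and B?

0.078125

Wright's path rule: contributions from independent ancestry routes add.
A and B are related in two ways: half first cousins through their fathers (r = 1/16) and half second cousins through their mothers (r = 1/64).
r = 1/16 + 1/64 = 5/64 = 0.078125.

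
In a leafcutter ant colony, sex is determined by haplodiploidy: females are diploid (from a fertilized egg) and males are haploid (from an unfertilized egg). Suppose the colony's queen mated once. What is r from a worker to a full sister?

0.75

Haplodiploid full sisters inherit their father's entire haploid genome identically (contributing 1/2) and on average half of their mother's contribution (1/2 · 1/2 = 1/4); r = 1/2 + 1/4 = 3/4.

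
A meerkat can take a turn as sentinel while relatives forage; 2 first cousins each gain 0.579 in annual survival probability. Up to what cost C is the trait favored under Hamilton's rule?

r to a first cousin = 0.125 (first cousins share one grandparent pair — two paths of length 4: r = 2·(1/2)^4 = 1/8).
Hamilton's rule: n·r·B > C, so the trait is favored while C < n·r·B = 2·0.125·0.579 = 0.14475.

0.14475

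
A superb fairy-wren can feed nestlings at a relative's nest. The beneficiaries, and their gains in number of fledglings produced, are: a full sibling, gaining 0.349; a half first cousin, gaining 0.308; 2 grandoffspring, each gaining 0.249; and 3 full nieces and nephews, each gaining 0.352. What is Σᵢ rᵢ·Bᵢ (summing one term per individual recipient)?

0.58225

r to a full sibling = 1/2 (full sibs share both parents — two paths of length 2: r = 2·(1/2)^2 = 1/2).
r to a half first cousin = 1/16 (half first cousins share one grandparent — one path of length 4: r = (1/2)^4 = 1/16).
r to a grandoffspring = 0.25 (two parent–offspring links: r = (1/2)^2 = 1/4).
r to a full niece or nephew = 0.25 (full aunt/uncle↔niece/nephew: two paths of length 3 through the shared grandparent pair: r = 2·(1/2)^3 = 1/4).
Summing one r·B term per recipient: 1·0.5·0.349 + 1·0.0625·0.308 + 2·0.25·0.249 + 3·0.25·0.352 = 0.58225.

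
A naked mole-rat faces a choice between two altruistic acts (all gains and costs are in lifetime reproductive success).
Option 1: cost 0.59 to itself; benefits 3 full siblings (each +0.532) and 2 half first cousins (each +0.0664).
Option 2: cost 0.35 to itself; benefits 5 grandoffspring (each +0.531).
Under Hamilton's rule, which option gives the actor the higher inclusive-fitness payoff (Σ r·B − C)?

Option 2

Option 1: r to a full sibling = 0.5.
Option 1: r to a half first cousin = 0.0625.
Option 1: Σ r·B − C = (3·0.5·0.532 + 2·0.0625·0.0664) − 0.59 = 0.2163.
Option 2: r to a grandoffspring = 0.25.
Option 2: Σ r·B − C = (5·0.25·0.531) − 0.35 = 0.31375.
Option 2 has the higher net inclusive-fitness payoff.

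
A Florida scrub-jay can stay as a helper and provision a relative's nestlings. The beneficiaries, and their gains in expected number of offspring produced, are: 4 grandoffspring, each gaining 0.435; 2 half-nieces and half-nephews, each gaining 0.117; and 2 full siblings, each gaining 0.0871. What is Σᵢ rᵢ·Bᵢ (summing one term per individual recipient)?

r to a grandoffspring = 1/4 (two parent–offspring links: r = (1/2)^2 = 1/4).
r to a half-niece or half-nephew = 0.125 (half-aunt/uncle↔niece/nephew: one path of length 3: r = (1/2)^3 = 1/8).
r to a full sibling = 1/2 (full sibs share both parents — two paths of length 2: r = 2·(1/2)^2 = 1/2).
Summing one r·B term per recipient: 4·0.25·0.435 + 2·0.125·0.117 + 2·0.5·0.0871 = 0.55135.

0.55135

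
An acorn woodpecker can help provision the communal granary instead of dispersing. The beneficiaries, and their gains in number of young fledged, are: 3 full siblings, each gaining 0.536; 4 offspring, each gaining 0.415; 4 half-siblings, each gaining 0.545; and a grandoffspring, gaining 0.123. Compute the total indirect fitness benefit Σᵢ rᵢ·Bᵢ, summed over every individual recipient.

r to a full sibling = 1/2 (full sibs share both parents — two paths of length 2: r = 2·(1/2)^2 = 1/2).
r to an offspring = 0.5 (one parent–offspring link: r = (1/2)^1 = 1/2).
r to a half-sibling = 1/4 (half-sibs share one parent — one path of length 2: r = (1/2)^2 = 1/4).
r to a grandoffspring = 1/4 (two parent–offspring links: r = (1/2)^2 = 1/4).
Summing one r·B term per recipient: 3·0.5·0.536 + 4·0.5·0.415 + 4·0.25·0.545 + 1·0.25·0.123 = 2.20975.

2.20975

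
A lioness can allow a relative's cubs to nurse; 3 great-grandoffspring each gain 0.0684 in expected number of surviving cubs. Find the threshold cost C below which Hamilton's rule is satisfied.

0.02565

r to a great-grandoffspring = 1/8 (three parent–offspring links: r = (1/2)^3 = 1/8).
Hamilton's rule: n·r·B > C, so the trait is favored while C < n·r·B = 3·0.125·0.0684 = 0.02565.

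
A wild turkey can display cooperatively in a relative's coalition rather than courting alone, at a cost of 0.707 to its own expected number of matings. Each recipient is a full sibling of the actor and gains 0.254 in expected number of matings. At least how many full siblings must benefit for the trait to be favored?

r to a full sibling = 1/2 (full sibs share both parents — two paths of length 2: r = 2·(1/2)^2 = 1/2).
Hamilton's rule: n·r·B > C  ⇒  n > C/(r·B) = 0.707/(0.5·0.254) = 5.567.
The smallest integer exceeding 5.567 is 6.

6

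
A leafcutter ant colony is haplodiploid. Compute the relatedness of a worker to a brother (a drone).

Her haploid brother carries none of their father's genes and a random half of their mother's genome; that half matches the maternal half of her own genome with probability 1/2: r = 1/2 · 1/2 = 1/4.

0.25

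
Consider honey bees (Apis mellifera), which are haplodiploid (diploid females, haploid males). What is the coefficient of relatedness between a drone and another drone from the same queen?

Haploid brothers each carry a random half of the queen's diploid genome, so on average they share half: r = 1/2.

0.5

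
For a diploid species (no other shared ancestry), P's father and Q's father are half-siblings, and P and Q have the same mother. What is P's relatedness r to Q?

0.3125

Independent pedigree routes through distinct common ancestors add.
P and Q are related in two ways: half first cousins through their fathers (r = 1/16) and half-sibs through their shared mother (r = 1/4).
r = 1/16 + 1/4 = 5/16 = 0.3125.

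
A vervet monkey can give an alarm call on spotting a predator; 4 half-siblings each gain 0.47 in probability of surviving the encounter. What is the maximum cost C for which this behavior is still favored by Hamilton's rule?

r to a half-sibling = 1/4 (half-sibs share one parent — one path of length 2: r = (1/2)^2 = 1/4).
Hamilton's rule: n·r·B > C, so the trait is favored while C < n·r·B = 4·0.25·0.47 = 0.47.

0.47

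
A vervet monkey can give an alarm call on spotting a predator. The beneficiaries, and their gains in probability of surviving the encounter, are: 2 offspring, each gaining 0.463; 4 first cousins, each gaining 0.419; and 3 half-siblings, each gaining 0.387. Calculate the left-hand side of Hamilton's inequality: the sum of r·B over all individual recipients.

r to an offspring = 0.5 (one parent–offspring link: r = (1/2)^1 = 1/2).
r to a first cousin = 1/8 (first cousins share one grandparent pair — two paths of length 4: r = 2·(1/2)^4 = 1/8).
r to a half-sibling = 1/4 (half-sibs share one parent — one path of length 2: r = (1/2)^2 = 1/4).
Summing one r·B term per recipient: 2·0.5·0.463 + 4·0.125·0.419 + 3·0.25·0.387 = 0.96275.

0.96275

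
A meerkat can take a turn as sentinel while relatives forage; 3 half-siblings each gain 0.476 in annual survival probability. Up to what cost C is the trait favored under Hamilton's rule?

0.357

r to a half-sibling = 1/4 (half-sibs share one parent — one path of length 2: r = (1/2)^2 = 1/4).
Hamilton's rule: n·r·B > C, so the trait is favored while C < n·r·B = 3·0.25·0.476 = 0.357.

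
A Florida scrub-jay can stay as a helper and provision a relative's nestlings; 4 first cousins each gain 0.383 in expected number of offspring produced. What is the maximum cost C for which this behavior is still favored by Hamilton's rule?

r to a first cousin = 0.125 (first cousins share one grandparent pair — two paths of length 4: r = 2·(1/2)^4 = 1/8).
Hamilton's rule: n·r·B > C, so the trait is favored while C < n·r·B = 4·0.125·0.383 = 0.1915.

0.1915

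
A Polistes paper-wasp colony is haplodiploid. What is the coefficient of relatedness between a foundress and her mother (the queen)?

0.5

One meiotic link between diploid queen and diploid daughter: r = 1/2.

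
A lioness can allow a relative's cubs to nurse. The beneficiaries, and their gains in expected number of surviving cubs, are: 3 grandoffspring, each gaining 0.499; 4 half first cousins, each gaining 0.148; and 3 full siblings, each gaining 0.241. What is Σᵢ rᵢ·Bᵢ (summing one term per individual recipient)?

r to a grandoffspring = 1/4 (two parent–offspring links: r = (1/2)^2 = 1/4).
r to a half first cousin = 0.0625 (half first cousins share one grandparent — one path of length 4: r = (1/2)^4 = 1/16).
r to a full sibling = 0.5 (full sibs share both parents — two paths of length 2: r = 2·(1/2)^2 = 1/2).
Summing one r·B term per recipient: 3·0.25·0.499 + 4·0.0625·0.148 + 3·0.5·0.241 = 0.77275.

0.77275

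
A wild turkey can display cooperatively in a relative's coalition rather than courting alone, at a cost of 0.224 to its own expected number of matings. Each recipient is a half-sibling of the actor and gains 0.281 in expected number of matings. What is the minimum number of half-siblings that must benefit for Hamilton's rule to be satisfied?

r to a half-sibling = 1/4 (half-sibs share one parent — one path of length 2: r = (1/2)^2 = 1/4).
Hamilton's rule: n·r·B > C  ⇒  n > C/(r·B) = 0.224/(0.25·0.281) = 3.189.
The smallest integer exceeding 3.189 is 4.

4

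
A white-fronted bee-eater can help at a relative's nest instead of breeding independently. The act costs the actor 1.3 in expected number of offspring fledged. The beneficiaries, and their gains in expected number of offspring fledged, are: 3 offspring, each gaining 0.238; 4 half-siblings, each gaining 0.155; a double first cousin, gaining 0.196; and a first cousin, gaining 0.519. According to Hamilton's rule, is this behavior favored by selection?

No

Hamilton's rule: the trait is favored when the sum of r·B over every recipient exceeds the actor's cost C.
r to an offspring = 1/2 (one parent–offspring link: r = (1/2)^1 = 1/2).
r to a half-sibling = 1/4 (half-sibs share one parent — one path of length 2: r = (1/2)^2 = 1/4).
r to a double first cousin = 0.25 (double first cousins share both grandparent pairs — four paths of length 4: r = 4·(1/2)^4 = 1/4).
r to a first cousin = 0.125 (first cousins share one grandparent pair — two paths of length 4: r = 2·(1/2)^4 = 1/8).
Summing one r·B term per recipient: 3·0.5·0.238 + 4·0.25·0.155 + 1·0.25·0.196 + 1·0.125·0.519 = 0.625875.
0.625875 < 1.3: the indirect benefit is less than the cost.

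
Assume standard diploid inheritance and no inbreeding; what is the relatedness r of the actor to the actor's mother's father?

Each parent–offspring link contributes a factor of 1/2, and independent paths through distinct common ancestors add.
Two parent–offspring links: r = (1/2)^2 = 1/4.

0.25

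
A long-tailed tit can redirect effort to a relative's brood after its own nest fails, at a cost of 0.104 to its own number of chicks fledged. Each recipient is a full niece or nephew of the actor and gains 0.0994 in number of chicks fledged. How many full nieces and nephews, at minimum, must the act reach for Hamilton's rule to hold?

5

r to a full niece or nephew = 1/4 (full aunt/uncle↔niece/nephew: two paths of length 3 through the shared grandparent pair: r = 2·(1/2)^3 = 1/4).
Hamilton's rule: n·r·B > C  ⇒  n > C/(r·B) = 0.104/(0.25·0.0994) = 4.185.
The smallest integer exceeding 4.185 is 5.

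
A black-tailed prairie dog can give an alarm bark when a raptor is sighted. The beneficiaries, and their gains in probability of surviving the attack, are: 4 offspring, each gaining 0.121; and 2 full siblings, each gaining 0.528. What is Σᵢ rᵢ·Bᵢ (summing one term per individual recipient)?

r to an offspring = 0.5 (one parent–offspring link: r = (1/2)^1 = 1/2).
r to a full sibling = 0.5 (full sibs share both parents — two paths of length 2: r = 2·(1/2)^2 = 1/2).
Summing one r·B term per recipient: 4·0.5·0.121 + 2·0.5·0.528 = 0.77.

0.77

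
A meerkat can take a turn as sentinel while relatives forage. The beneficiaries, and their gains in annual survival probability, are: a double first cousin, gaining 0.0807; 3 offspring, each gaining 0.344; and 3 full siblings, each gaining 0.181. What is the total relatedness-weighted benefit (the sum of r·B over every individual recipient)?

0.807675

r to a double first cousin = 0.25 (double first cousins share both grandparent pairs — four paths of length 4: r = 4·(1/2)^4 = 1/4).
r to an offspring = 0.5 (one parent–offspring link: r = (1/2)^1 = 1/2).
r to a full sibling = 0.5 (full sibs share both parents — two paths of length 2: r = 2·(1/2)^2 = 1/2).
Summing one r·B term per recipient: 1·0.25·0.0807 + 3·0.5·0.344 + 3·0.5·0.181 = 0.807675.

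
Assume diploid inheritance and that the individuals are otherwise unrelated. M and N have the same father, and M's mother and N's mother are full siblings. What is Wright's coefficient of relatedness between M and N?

Wright's path rule: contributions from independent ancestry routes add.
M and N are related in two ways: half-sibs through their shared father (r = 1/4) and first cousins through their mothers (r = 1/8).
r = 1/4 + 1/8 = 0.375.

0.375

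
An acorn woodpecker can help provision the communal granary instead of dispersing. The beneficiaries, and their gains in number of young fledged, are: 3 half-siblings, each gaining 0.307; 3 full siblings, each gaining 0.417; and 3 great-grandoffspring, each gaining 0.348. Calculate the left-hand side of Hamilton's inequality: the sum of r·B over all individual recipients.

0.98625

r to a half-sibling = 0.25 (half-sibs share one parent — one path of length 2: r = (1/2)^2 = 1/4).
r to a full sibling = 0.5 (full sibs share both parents — two paths of length 2: r = 2·(1/2)^2 = 1/2).
r to a great-grandoffspring = 0.125 (three parent–offspring links: r = (1/2)^3 = 1/8).
Summing one r·B term per recipient: 3·0.25·0.307 + 3·0.5·0.417 + 3·0.125·0.348 = 0.98625.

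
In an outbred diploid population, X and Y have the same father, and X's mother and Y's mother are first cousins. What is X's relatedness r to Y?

0.28125

Wright's path rule: contributions from independent ancestry routes add.
X and Y are related in two ways: half-sibs through their shared father (r = 1/4) and second cousins through their mothers (r = 1/32).
r = 1/4 + 1/32 = 0.28125.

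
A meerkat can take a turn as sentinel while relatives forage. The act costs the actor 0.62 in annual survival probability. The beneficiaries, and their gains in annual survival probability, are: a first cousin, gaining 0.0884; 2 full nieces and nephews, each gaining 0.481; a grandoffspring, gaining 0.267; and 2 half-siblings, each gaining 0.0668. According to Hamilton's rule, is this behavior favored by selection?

Hamilton's rule: the trait is favored when the sum of r·B over every recipient exceeds the actor's cost C.
r to a first cousin = 1/8 (first cousins share one grandparent pair — two paths of length 4: r = 2·(1/2)^4 = 1/8).
r to a full niece or nephew = 0.25 (full aunt/uncle↔niece/nephew: two paths of length 3 through the shared grandparent pair: r = 2·(1/2)^3 = 1/4).
r to a grandoffspring = 0.25 (two parent–offspring links: r = (1/2)^2 = 1/4).
r to a half-sibling = 1/4 (half-sibs share one parent — one path of length 2: r = (1/2)^2 = 1/4).
Summing one r·B term per recipient: 1·0.125·0.0884 + 2·0.25·0.481 + 1·0.25·0.267 + 2·0.25·0.0668 = 0.3517.
0.3517 < 0.62: the indirect benefit is less than the cost.

No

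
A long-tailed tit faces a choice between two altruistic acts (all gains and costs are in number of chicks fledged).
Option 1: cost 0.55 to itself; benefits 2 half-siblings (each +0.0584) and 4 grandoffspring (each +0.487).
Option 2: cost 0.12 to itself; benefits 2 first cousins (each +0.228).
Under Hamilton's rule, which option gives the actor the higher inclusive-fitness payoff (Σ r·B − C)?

Option 1

Option 1: r to a half-sibling = 0.25.
Option 1: r to a grandoffspring = 0.25.
Option 1: Σ r·B − C = (2·0.25·0.0584 + 4·0.25·0.487) − 0.55 = -0.0338.
Option 2: r to a first cousin = 0.125.
Option 2: Σ r·B − C = (2·0.125·0.228) − 0.12 = -0.063.
Option 1 has the higher net inclusive-fitness payoff.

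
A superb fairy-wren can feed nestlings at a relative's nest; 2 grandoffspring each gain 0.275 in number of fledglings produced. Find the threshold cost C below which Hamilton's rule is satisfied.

0.1375

r to a grandoffspring = 1/4 (two parent–offspring links: r = (1/2)^2 = 1/4).
Hamilton's rule: n·r·B > C, so the trait is favored while C < n·r·B = 2·0.25·0.275 = 0.1375.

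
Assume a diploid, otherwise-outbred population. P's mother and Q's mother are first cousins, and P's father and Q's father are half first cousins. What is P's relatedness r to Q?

0.046875

Wright's path rule: contributions from independent ancestry routes add.
P and Q are related in two ways: second cousins through their mothers (r = 1/32) and half second cousins through their fathers (r = 1/64).
r = 1/32 + 1/64 = 3/64 = 0.046875.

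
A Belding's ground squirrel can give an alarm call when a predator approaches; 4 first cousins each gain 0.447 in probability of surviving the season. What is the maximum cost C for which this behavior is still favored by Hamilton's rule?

r to a first cousin = 0.125 (first cousins share one grandparent pair — two paths of length 4: r = 2·(1/2)^4 = 1/8).
Hamilton's rule: n·r·B > C, so the trait is favored while C < n·r·B = 4·0.125·0.447 = 0.2235.

0.2235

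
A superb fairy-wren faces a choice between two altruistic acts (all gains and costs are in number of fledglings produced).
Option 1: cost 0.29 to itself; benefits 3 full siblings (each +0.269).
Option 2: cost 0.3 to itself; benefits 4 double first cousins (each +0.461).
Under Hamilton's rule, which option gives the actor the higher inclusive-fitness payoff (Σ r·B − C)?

Option 2

Option 1: r to a full sibling = 0.5.
Option 1: Σ r·B − C = (3·0.5·0.269) − 0.29 = 0.1135.
Option 2: r to a double first cousin = 0.25.
Option 2: Σ r·B − C = (4·0.25·0.461) − 0.3 = 0.161.
Option 2 has the higher net inclusive-fitness payoff.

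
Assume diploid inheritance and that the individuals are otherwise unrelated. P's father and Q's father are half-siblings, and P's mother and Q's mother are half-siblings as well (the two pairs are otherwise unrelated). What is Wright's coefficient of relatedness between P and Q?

Independent pedigree routes through distinct common ancestors add.
P and Q are related in two ways: half first cousins through their fathers (r = 1/16) and half first cousins through their mothers (r = 1/16).
r = 1/16 + 1/16 = 1/8 = 0.125.

0.125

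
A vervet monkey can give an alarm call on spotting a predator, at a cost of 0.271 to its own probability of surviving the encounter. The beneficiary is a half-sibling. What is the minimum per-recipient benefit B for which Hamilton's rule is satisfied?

r to a half-sibling = 1/4 (half-sibs share one parent — one path of length 2: r = (1/2)^2 = 1/4).
Hamilton's rule with n recipients of equal r: n·r·B > C, so B > C/(n·r) = 0.271/(1·0.25) = 1.084.

1.084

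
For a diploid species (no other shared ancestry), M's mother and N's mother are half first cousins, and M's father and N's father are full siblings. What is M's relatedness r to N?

Relatedness sums over independent paths through distinct common ancestors.
M and N are related in two ways: half second cousins through their mothers (r = 1/64) and first cousins through their fathers (r = 1/8).
r = 1/64 + 1/8 = 0.140625.

0.140625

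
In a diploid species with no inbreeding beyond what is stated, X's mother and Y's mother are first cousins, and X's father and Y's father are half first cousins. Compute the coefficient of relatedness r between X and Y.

0.046875

Relatedness sums over independent paths through distinct common ancestors.
X and Y are related in two ways: second cousins through their mothers (r = 1/32) and half second cousins through their fathers (r = 1/64).
r = 1/32 + 1/64 = 0.046875.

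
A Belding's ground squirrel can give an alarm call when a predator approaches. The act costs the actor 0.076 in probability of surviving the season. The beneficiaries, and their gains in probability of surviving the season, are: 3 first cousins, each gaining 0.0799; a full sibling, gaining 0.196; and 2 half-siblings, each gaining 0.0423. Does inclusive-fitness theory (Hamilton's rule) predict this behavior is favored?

Hamilton's rule: the trait is favored when the sum of r·B over every recipient exceeds the actor's cost C.
r to a first cousin = 1/8 (first cousins share one grandparent pair — two paths of length 4: r = 2·(1/2)^4 = 1/8).
r to a full sibling = 0.5 (full sibs share both parents — two paths of length 2: r = 2·(1/2)^2 = 1/2).
r to a half-sibling = 1/4 (half-sibs share one parent — one path of length 2: r = (1/2)^2 = 1/4).
Summing one r·B term per recipient: 3·0.125·0.0799 + 1·0.5·0.196 + 2·0.25·0.0423 = 0.1491125.
0.1491125 > 0.076: the indirect benefit exceeds the cost.

Yes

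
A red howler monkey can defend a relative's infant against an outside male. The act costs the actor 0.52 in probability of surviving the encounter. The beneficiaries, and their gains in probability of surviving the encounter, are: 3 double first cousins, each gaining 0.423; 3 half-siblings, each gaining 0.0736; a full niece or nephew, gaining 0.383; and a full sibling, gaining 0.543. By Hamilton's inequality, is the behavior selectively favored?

Yes

Hamilton's rule: the trait is favored when the sum of r·B over every recipient exceeds the actor's cost C.
r to a double first cousin = 0.25 (double first cousins share both grandparent pairs — four paths of length 4: r = 4·(1/2)^4 = 1/4).
r to a half-sibling = 0.25 (half-sibs share one parent — one path of length 2: r = (1/2)^2 = 1/4).
r to a full niece or nephew = 1/4 (full aunt/uncle↔niece/nephew: two paths of length 3 through the shared grandparent pair: r = 2·(1/2)^3 = 1/4).
r to a full sibling = 0.5 (full sibs share both parents — two paths of length 2: r = 2·(1/2)^2 = 1/2).
Summing one r·B term per recipient: 3·0.25·0.423 + 3·0.25·0.0736 + 1·0.25·0.383 + 1·0.5·0.543 = 0.7397.
0.7397 > 0.52: the indirect benefit exceeds the cost.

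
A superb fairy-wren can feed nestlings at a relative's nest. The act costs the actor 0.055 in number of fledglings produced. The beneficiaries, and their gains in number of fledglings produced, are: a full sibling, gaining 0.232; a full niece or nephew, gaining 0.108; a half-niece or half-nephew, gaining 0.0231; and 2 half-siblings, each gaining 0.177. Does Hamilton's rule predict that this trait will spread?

Yes

Hamilton's rule: the trait is favored when the sum of r·B over every recipient exceeds the actor's cost C.
r to a full sibling = 1/2 (full sibs share both parents — two paths of length 2: r = 2·(1/2)^2 = 1/2).
r to a full niece or nephew = 1/4 (full aunt/uncle↔niece/nephew: two paths of length 3 through the shared grandparent pair: r = 2·(1/2)^3 = 1/4).
r to a half-niece or half-nephew = 0.125 (half-aunt/uncle↔niece/nephew: one path of length 3: r = (1/2)^3 = 1/8).
r to a half-sibling = 1/4 (half-sibs share one parent — one path of length 2: r = (1/2)^2 = 1/4).
Summing one r·B term per recipient: 1·0.5·0.232 + 1·0.25·0.108 + 1·0.125·0.0231 + 2·0.25·0.177 = 0.2343875.
0.2343875 > 0.055: the indirect benefit exceeds the cost.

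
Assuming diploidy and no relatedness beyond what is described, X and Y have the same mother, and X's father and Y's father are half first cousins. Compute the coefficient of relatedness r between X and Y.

0.265625

Relatedness sums over independent paths through distinct common ancestors.
X and Y are related in two ways: half-sibs through their shared mother (r = 1/4) and half second cousins through their fathers (r = 1/64).
r = 1/4 + 1/64 = 17/64 = 0.265625.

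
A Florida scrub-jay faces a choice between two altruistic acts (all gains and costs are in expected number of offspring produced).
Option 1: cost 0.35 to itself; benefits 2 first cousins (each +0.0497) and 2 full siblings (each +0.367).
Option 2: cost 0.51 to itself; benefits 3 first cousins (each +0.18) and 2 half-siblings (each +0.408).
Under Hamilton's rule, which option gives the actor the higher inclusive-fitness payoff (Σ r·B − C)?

Option 1: r to a first cousin = 0.125.
Option 1: r to a full sibling = 0.5.
Option 1: Σ r·B − C = (2·0.125·0.0497 + 2·0.5·0.367) − 0.35 = 0.029425.
Option 2: r to a first cousin = 0.125.
Option 2: r to a half-sibling = 0.25.
Option 2: Σ r·B − C = (3·0.125·0.18 + 2·0.25·0.408) − 0.51 = -0.2385.
Option 1 has the higher net inclusive-fitness payoff.

Option 1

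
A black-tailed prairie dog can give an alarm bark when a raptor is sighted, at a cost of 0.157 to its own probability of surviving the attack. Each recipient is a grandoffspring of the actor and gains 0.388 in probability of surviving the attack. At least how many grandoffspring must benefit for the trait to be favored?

2

r to a grandoffspring = 1/4 (two parent–offspring links: r = (1/2)^2 = 1/4).
Hamilton's rule: n·r·B > C  ⇒  n > C/(r·B) = 0.157/(0.25·0.388) = 1.619.
The smallest integer exceeding 1.619 is 2.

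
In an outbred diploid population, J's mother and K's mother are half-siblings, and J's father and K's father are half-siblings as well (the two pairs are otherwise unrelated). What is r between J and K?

Independent pedigree routes through distinct common ancestors add.
J and K are related in two ways: half first cousins through their mothers (r = 1/16) and half first cousins through their fathers (r = 1/16).
r = 1/16 + 1/16 = 0.125.

0.125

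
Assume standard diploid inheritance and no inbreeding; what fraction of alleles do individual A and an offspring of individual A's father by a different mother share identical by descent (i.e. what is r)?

Each parent–offspring link contributes a factor of 1/2, and independent paths through distinct common ancestors add.
Half-sibs share one parent — one path of length 2: r = (1/2)^2 = 1/4.

0.25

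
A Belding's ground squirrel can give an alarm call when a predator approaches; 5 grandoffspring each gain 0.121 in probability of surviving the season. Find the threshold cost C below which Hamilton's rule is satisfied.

0.15125

r to a grandoffspring = 0.25 (two parent–offspring links: r = (1/2)^2 = 1/4).
Hamilton's rule: n·r·B > C, so the trait is favored while C < n·r·B = 5·0.25·0.121 = 0.15125.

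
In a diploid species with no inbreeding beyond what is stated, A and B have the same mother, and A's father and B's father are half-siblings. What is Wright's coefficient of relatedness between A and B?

Wright's path rule: contributions from independent ancestry routes add.
A and B are related in two ways: half-sibs through their shared mother (r = 1/4) and half first cousins through their fathers (r = 1/16).
r = 1/4 + 1/16 = 0.3125.

0.3125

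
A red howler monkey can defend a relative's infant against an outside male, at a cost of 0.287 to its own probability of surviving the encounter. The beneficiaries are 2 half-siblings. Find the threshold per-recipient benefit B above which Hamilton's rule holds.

0.574

r to a half-sibling = 1/4 (half-sibs share one parent — one path of length 2: r = (1/2)^2 = 1/4).
Hamilton's rule with n recipients of equal r: n·r·B > C, so B > C/(n·r) = 0.287/(2·0.25) = 0.574.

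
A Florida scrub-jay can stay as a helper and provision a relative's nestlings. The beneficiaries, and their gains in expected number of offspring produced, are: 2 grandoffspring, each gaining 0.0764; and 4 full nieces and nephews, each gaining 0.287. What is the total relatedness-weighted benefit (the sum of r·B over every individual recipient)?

0.3252

r to a grandoffspring = 0.25 (two parent–offspring links: r = (1/2)^2 = 1/4).
r to a full niece or nephew = 1/4 (full aunt/uncle↔niece/nephew: two paths of length 3 through the shared grandparent pair: r = 2·(1/2)^3 = 1/4).
Summing one r·B term per recipient: 2·0.25·0.0764 + 4·0.25·0.287 = 0.3252.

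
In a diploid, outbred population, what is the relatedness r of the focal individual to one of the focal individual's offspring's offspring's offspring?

Each parent–offspring link contributes a factor of 1/2, and independent paths through distinct common ancestors add.
Three parent–offspring links: r = (1/2)^3 = 1/8.

0.125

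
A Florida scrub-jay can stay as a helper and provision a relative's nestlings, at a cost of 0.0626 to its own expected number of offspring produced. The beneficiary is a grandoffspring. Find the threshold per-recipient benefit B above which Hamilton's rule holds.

0.2504

r to a grandoffspring = 1/4 (two parent–offspring links: r = (1/2)^2 = 1/4).
Hamilton's rule with n recipients of equal r: n·r·B > C, so B > C/(n·r) = 0.0626/(1·0.25) = 0.2504.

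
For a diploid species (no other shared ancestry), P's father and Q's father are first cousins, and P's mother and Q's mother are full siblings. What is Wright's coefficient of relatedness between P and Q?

Wright's path rule: contributions from independent ancestry routes add.
P and Q are related in two ways: second cousins through their fathers (r = 1/32) and first cousins through their mothers (r = 1/8).
r = 1/32 + 1/8 = 5/32 = 0.15625.

0.15625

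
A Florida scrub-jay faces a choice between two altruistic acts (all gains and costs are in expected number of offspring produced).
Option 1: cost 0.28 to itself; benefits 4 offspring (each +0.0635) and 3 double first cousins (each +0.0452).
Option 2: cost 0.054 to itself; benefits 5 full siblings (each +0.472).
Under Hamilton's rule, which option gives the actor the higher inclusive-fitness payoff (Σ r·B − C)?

Option 2

Option 1: r to an offspring = 0.5.
Option 1: r to a double first cousin = 0.25.
Option 1: Σ r·B − C = (4·0.5·0.0635 + 3·0.25·0.0452) − 0.28 = -0.1191.
Option 2: r to a full sibling = 0.5.
Option 2: Σ r·B − C = (5·0.5·0.472) − 0.054 = 1.126.
Option 2 has the higher net inclusive-fitness payoff.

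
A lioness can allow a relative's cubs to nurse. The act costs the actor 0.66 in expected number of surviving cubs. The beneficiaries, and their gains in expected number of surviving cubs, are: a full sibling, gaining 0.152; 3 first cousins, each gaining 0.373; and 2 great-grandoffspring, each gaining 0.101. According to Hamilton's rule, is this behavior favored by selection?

No

Hamilton's rule: the trait is favored when the sum of r·B over every recipient exceeds the actor's cost C.
r to a full sibling = 0.5 (full sibs share both parents — two paths of length 2: r = 2·(1/2)^2 = 1/2).
r to a first cousin = 1/8 (first cousins share one grandparent pair — two paths of length 4: r = 2·(1/2)^4 = 1/8).
r to a great-grandoffspring = 1/8 (three parent–offspring links: r = (1/2)^3 = 1/8).
Summing one r·B term per recipient: 1·0.5·0.152 + 3·0.125·0.373 + 2·0.125·0.101 = 0.241125.
0.241125 < 0.66: the indirect benefit is less than the cost.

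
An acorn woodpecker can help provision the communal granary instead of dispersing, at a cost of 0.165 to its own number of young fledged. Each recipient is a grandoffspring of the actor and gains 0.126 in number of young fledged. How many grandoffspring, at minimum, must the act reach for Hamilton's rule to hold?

r to a grandoffspring = 1/4 (two parent–offspring links: r = (1/2)^2 = 1/4).
Hamilton's rule: n·r·B > C  ⇒  n > C/(r·B) = 0.165/(0.25·0.126) = 5.238.
The smallest integer exceeding 5.238 is 6.

6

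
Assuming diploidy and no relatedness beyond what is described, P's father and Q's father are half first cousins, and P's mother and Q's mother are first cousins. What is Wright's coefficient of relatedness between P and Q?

0.046875

Independent pedigree routes through distinct common ancestors add.
P and Q are related in two ways: half second cousins through their fathers (r = 1/64) and second cousins through their mothers (r = 1/32).
r = 1/64 + 1/32 = 3/64 = 0.046875.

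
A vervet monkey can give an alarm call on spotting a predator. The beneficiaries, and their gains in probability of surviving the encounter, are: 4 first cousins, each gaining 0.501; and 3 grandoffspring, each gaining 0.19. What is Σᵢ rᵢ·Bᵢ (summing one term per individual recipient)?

0.393

r to a first cousin = 1/8 (first cousins share one grandparent pair — two paths of length 4: r = 2·(1/2)^4 = 1/8).
r to a grandoffspring = 1/4 (two parent–offspring links: r = (1/2)^2 = 1/4).
Summing one r·B term per recipient: 4·0.125·0.501 + 3·0.25·0.19 = 0.393.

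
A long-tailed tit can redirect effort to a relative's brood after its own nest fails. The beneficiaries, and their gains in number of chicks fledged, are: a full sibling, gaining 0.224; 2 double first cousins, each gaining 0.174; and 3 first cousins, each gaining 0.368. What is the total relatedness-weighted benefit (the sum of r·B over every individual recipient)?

0.337

r to a full sibling = 0.5 (full sibs share both parents — two paths of length 2: r = 2·(1/2)^2 = 1/2).
r to a double first cousin = 1/4 (double first cousins share both grandparent pairs — four paths of length 4: r = 4·(1/2)^4 = 1/4).
r to a first cousin = 0.125 (first cousins share one grandparent pair — two paths of length 4: r = 2·(1/2)^4 = 1/8).
Summing one r·B term per recipient: 1·0.5·0.224 + 2·0.25·0.174 + 3·0.125·0.368 = 0.337.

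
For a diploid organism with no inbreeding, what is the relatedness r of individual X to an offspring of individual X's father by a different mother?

0.25

Each parent–offspring link contributes a factor of 1/2, and independent paths through distinct common ancestors add.
Half-sibs share one parent — one path of length 2: r = (1/2)^2 = 1/4.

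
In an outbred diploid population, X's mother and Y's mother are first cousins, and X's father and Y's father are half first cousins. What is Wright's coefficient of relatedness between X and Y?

0.046875

Relatedness sums over independent paths through distinct common ancestors.
X and Y are related in two ways: second cousins through their mothers (r = 1/32) and half second cousins through their fathers (r = 1/64).
r = 1/32 + 1/64 = 3/64 = 0.046875.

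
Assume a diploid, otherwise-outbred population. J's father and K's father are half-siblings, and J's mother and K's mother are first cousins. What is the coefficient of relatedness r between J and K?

With two independent routes of shared ancestry, r is the sum of the two contributions.
J and K are related in two ways: half first cousins through their fathers (r = 1/16) and second cousins through their mothers (r = 1/32).
r = 1/16 + 1/32 = 3/32 = 0.09375.

0.09375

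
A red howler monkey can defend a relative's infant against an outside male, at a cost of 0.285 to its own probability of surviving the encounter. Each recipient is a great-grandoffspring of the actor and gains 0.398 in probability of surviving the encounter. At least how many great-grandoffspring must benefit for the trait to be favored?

6

r to a great-grandoffspring = 0.125 (three parent–offspring links: r = (1/2)^3 = 1/8).
Hamilton's rule: n·r·B > C  ⇒  n > C/(r·B) = 0.285/(0.125·0.398) = 5.729.
The smallest integer exceeding 5.729 is 6.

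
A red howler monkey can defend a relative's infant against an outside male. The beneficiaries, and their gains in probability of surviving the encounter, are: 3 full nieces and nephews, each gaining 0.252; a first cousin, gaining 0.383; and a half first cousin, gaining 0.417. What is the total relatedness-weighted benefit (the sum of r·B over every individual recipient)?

r to a full niece or nephew = 0.25 (full aunt/uncle↔niece/nephew: two paths of length 3 through the shared grandparent pair: r = 2·(1/2)^3 = 1/4).
r to a first cousin = 1/8 (first cousins share one grandparent pair — two paths of length 4: r = 2·(1/2)^4 = 1/8).
r to a half first cousin = 0.0625 (half first cousins share one grandparent — one path of length 4: r = (1/2)^4 = 1/16).
Summing one r·B term per recipient: 3·0.25·0.252 + 1·0.125·0.383 + 1·0.0625·0.417 = 0.2629375.

0.2629375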